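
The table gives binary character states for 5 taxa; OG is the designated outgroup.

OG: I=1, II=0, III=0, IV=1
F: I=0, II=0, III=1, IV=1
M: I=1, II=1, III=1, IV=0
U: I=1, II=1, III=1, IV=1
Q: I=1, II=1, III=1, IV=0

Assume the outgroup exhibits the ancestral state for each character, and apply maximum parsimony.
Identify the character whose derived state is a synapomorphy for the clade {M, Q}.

IV

Character polarity is set by the outgroup: the derived state is whichever differs from the outgroup's state, so for I, IV the derived state is '0', and for the remaining characters it is '1'.
I: derived state '0' in F only — an autapomorphy, so it tells us nothing about relationships among taxa.
II: derived state '1' in M, Q, and U only — synapomorphy for {M, Q, U}.
All ingroup taxa share the derived state '1' for III; it defines the ingroup but does not resolve relationships within it.
IV: derived state '0' in M and Q only — synapomorphy for {M, Q}.
Most parsimonious ingroup topology: (F,((M,Q),U)).
The clade {M, Q} is supported by IV: its derived state '0' occurs in exactly those taxa and in no other taxon (including the outgroup).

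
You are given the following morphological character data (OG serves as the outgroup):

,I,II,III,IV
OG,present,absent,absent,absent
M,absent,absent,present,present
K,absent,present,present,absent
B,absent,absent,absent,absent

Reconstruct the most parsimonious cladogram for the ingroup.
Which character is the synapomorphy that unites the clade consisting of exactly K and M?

Character polarity is set by the outgroup: the derived state is whichever differs from the outgroup's state, so for I the derived state is 'absent', and for the remaining characters it is 'present'.
I (derived state 'absent') is shared by all ingroup taxa — unites the whole ingroup.
II: derived state 'present' in K only — an autapomorphy, so it tells us nothing about relationships among taxa.
III: derived state 'present' in K and M only — synapomorphy for {K, M}.
IV (derived state 'present') is unique to M (autapomorphy; uninformative for grouping).
Most parsimonious ingroup topology: ((M,K),B).
The clade {K, M} is supported by III: its derived state 'present' occurs in exactly those taxa and in no other taxon (including the outgroup).

III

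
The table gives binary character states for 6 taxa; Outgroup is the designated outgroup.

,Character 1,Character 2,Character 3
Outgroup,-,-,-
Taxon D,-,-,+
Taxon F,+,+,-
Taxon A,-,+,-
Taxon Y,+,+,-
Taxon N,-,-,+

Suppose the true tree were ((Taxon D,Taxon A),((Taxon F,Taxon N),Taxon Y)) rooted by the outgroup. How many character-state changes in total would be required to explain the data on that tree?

Map each character onto ((Taxon D,Taxon A),((Taxon F,Taxon N),Taxon Y)) (rooted by Outgroup) and count the minimum state changes it requires (Fitch parsimony):
Character 1: 2; Character 2: 3; Character 3: 2.
Total tree length = 7.

7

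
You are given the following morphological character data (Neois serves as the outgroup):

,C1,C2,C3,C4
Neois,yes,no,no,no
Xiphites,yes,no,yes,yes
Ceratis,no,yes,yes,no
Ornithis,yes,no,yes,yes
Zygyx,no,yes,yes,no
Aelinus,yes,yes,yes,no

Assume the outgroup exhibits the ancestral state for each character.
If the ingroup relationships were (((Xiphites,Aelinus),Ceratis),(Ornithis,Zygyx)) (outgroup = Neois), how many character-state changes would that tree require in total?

8

Map each character onto (((Xiphites,Aelinus),Ceratis),(Ornithis,Zygyx)) (rooted by Neois) and count the minimum state changes it requires (Fitch parsimony):
C1: 2; C2: 3; C3: 1; C4: 2.
Total tree length = 8.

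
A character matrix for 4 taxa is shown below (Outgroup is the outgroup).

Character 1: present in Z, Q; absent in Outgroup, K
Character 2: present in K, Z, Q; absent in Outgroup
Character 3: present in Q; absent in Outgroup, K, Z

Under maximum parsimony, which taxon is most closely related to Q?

The outgroup has state 'absent' for every character, so 'present' is the derived state throughout.
Only Q and Z show the derived state 'present' for Character 1, supporting them as a clade.
All ingroup taxa share the derived state 'present' for Character 2; it defines the ingroup but does not resolve relationships within it.
Character 3: derived state 'present' in Q only — an autapomorphy, so it tells us nothing about relationships among taxa.
Most parsimonious ingroup topology: (K,(Z,Q)).
Q and Z form a cherry on this tree, so they are sister taxa.

Z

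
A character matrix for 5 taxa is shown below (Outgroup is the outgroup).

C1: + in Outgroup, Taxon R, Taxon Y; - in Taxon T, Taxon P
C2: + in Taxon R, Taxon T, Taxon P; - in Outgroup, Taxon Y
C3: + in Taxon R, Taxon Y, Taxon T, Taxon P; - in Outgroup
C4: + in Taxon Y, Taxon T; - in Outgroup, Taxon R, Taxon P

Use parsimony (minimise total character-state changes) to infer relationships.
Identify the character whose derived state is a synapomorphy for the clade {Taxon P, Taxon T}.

Character polarity is set by the outgroup: the derived state is whichever differs from the outgroup's state, so for C1 the derived state is '-', and for the remaining characters it is '+'.
C1: derived state '-' in Taxon P and Taxon T only — synapomorphy for {Taxon P, Taxon T}.
C2: derived state '+' in Taxon P, Taxon R, and Taxon T only — synapomorphy for {Taxon P, Taxon R, Taxon T}.
All ingroup taxa share the derived state '+' for C3; it defines the ingroup but does not resolve relationships within it.
C4 groups Taxon T and Taxon Y, which is incompatible with the clades supported by the remaining characters; treating it as convergent (homoplasy) costs fewer steps than any alternative tree.
Most parsimonious ingroup topology: ((Taxon R,(Taxon T,Taxon P)),Taxon Y).
The clade {Taxon P, Taxon T} is supported by C1: its derived state '-' occurs in exactly those taxa and in no other taxon (including the outgroup).

C1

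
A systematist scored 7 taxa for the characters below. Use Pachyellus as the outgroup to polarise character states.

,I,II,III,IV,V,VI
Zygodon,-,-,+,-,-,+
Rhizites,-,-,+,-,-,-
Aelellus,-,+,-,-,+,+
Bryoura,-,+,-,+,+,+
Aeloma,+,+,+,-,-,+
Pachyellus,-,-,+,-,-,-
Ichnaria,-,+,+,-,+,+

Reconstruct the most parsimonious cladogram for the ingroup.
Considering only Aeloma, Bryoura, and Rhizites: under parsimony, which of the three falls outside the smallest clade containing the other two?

Rhizites

Character polarity is set by the outgroup: the derived state is whichever differs from the outgroup's state, so for III the derived state is '-', and for the remaining characters it is '+'.
I: derived state '+' in Aeloma only — an autapomorphy, so it tells us nothing about relationships among taxa.
II: derived state '+' in Aelellus, Aeloma, Bryoura, and Ichnaria only — synapomorphy for {Aelellus, Aeloma, Bryoura, Ichnaria}.
Only Aelellus and Bryoura show the derived state '-' for III, supporting them as a clade.
IV: derived state '+' in Bryoura only — an autapomorphy, so it tells us nothing about relationships among taxa.
V: derived state '+' in Aelellus, Bryoura, and Ichnaria only — synapomorphy for {Aelellus, Bryoura, Ichnaria}.
Only Aelellus, Aeloma, Bryoura, Ichnaria, and Zygodon show the derived state '+' for VI, supporting them as a clade.
Most parsimonious ingroup topology: (((Aeloma,((Aelellus,Bryoura),Ichnaria)),Zygodon),Rhizites).
Aeloma and Bryoura share a more recent common ancestor with each other than either does with Rhizites, so Rhizites is the least closely related of the three.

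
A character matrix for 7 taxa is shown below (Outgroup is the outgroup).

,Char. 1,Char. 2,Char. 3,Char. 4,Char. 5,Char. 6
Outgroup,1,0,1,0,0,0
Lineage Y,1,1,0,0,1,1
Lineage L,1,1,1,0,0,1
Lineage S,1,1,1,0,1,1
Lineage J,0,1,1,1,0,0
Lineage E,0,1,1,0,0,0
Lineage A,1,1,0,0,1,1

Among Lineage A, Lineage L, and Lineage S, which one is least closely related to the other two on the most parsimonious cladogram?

Character polarity is set by the outgroup: the derived state is whichever differs from the outgroup's state, so for Char. 1, Char. 3 the derived state is '0', and for the remaining characters it is '1'.
Char. 1 (derived state '0') is shared by Lineage E and Lineage J — a synapomorphy uniting that clade.
All ingroup taxa share the derived state '1' for Char. 2; it defines the ingroup but does not resolve relationships within it.
Char. 3 (derived state '0') is shared by Lineage A and Lineage Y — a synapomorphy uniting that clade.
Char. 4 (derived state '1') is unique to Lineage J (autapomorphy; uninformative for grouping).
Char. 5: derived state '1' in Lineage A, Lineage S, and Lineage Y only — synapomorphy for {Lineage A, Lineage S, Lineage Y}.
Char. 6 (derived state '1') is shared by Lineage A, Lineage L, Lineage S, and Lineage Y — a synapomorphy uniting that clade.
Most parsimonious ingroup topology: ((((Lineage Y,Lineage A),Lineage S),Lineage L),(Lineage J,Lineage E)).
Lineage S and Lineage A share a more recent common ancestor with each other than either does with Lineage L, so Lineage L is the least closely related of the three.

Lineage L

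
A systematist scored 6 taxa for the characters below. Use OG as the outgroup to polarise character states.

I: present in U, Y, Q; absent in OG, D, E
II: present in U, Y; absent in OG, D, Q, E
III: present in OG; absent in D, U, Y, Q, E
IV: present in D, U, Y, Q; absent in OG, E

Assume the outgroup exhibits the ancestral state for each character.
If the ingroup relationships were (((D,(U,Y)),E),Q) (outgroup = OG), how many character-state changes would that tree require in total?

Map each character onto (((D,(U,Y)),E),Q) (rooted by OG) and count the minimum state changes it requires (Fitch parsimony):
I: 2; II: 1; III: 1; IV: 2.
Total tree length = 6.

6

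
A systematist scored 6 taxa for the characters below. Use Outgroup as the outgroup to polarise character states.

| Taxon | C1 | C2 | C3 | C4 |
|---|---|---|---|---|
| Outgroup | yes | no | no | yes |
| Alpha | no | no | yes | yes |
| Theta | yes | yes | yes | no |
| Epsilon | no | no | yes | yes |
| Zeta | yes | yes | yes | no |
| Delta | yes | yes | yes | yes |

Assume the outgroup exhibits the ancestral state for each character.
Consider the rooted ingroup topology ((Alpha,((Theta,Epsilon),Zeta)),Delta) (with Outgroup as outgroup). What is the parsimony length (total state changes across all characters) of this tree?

8

Map each character onto ((Alpha,((Theta,Epsilon),Zeta)),Delta) (rooted by Outgroup) and count the minimum state changes it requires (Fitch parsimony):
C1: 2; C2: 3; C3: 1; C4: 2.
Total tree length = 8.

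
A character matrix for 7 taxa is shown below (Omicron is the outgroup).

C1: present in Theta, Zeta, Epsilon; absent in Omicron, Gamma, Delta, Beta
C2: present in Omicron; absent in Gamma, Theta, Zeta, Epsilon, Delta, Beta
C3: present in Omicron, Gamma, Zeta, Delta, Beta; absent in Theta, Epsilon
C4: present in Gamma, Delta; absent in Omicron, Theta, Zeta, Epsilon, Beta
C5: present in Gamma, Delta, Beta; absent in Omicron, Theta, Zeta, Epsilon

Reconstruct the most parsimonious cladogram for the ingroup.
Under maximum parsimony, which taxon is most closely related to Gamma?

Delta

Character polarity is set by the outgroup: the derived state is whichever differs from the outgroup's state, so for C2, C3 the derived state is 'absent', and for the remaining characters it is 'present'.
C1: derived state 'present' in Epsilon, Theta, and Zeta only — synapomorphy for {Epsilon, Theta, Zeta}.
C2 (derived state 'absent') is shared by all ingroup taxa — unites the whole ingroup.
Only Epsilon and Theta show the derived state 'absent' for C3, supporting them as a clade.
C4 (derived state 'present') is shared by Delta and Gamma — a synapomorphy uniting that clade.
C5 (derived state 'present') is shared by Beta, Delta, and Gamma — a synapomorphy uniting that clade.
Most parsimonious ingroup topology: (((Gamma,Delta),Beta),((Theta,Epsilon),Zeta)).
Gamma and Delta form a cherry on this tree, so they are sister taxa.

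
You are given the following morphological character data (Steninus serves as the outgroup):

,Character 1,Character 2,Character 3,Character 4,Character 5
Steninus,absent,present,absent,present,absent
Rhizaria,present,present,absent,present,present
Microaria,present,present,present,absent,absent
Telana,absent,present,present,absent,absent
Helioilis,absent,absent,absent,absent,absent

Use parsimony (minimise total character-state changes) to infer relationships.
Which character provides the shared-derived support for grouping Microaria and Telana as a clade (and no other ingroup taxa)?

Character polarity is set by the outgroup: the derived state is whichever differs from the outgroup's state, so for Character 2, Character 4 the derived state is 'absent', and for the remaining characters it is 'present'.
Character 1 (state 'present') occurs in Microaria and Rhizaria but conflicts with the nesting implied by the other characters — most parsimoniously interpreted as homoplasy.
Character 2 (derived state 'absent') is unique to Helioilis (autapomorphy; uninformative for grouping).
Character 3 (derived state 'present') is shared by Microaria and Telana — a synapomorphy uniting that clade.
Character 4 (derived state 'absent') is shared by Helioilis, Microaria, and Telana — a synapomorphy uniting that clade.
Character 5 (derived state 'present') is unique to Rhizaria (autapomorphy; uninformative for grouping).
Most parsimonious ingroup topology: (Rhizaria,((Microaria,Telana),Helioilis)).
The clade {Microaria, Telana} is supported by Character 3: its derived state 'present' occurs in exactly those taxa and in no other taxon (including the outgroup).

Character 3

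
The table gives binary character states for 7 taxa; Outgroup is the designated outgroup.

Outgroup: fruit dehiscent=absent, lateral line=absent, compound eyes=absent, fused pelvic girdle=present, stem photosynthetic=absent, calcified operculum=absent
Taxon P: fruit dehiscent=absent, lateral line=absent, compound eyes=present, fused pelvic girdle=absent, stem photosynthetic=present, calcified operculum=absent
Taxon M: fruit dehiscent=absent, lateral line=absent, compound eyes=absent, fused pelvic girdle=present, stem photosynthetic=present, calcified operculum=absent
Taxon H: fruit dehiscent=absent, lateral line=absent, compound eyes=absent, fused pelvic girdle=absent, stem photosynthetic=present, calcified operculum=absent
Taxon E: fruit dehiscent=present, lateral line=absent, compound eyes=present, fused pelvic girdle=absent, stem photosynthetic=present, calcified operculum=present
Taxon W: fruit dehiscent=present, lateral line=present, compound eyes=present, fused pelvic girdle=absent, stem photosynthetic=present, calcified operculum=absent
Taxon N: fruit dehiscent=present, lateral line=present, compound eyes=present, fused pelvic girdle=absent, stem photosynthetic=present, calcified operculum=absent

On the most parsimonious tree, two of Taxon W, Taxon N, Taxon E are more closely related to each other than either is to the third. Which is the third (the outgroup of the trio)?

Character polarity is set by the outgroup: the derived state is whichever differs from the outgroup's state, so for fused pelvic girdle the derived state is 'absent', and for the remaining characters it is 'present'.
Only Taxon E, Taxon N, and Taxon W show the derived state 'present' for fruit dehiscent, supporting them as a clade.
lateral line: derived state 'present' in Taxon N and Taxon W only — synapomorphy for {Taxon N, Taxon W}.
compound eyes (derived state 'present') is shared by Taxon E, Taxon N, Taxon P, and Taxon W — a synapomorphy uniting that clade.
Only Taxon E, Taxon H, Taxon N, Taxon P, and Taxon W show the derived state 'absent' for fused pelvic girdle, supporting them as a clade.
stem photosynthetic (derived state 'present') is shared by all ingroup taxa — unites the whole ingroup.
calcified operculum: derived state 'present' in Taxon E only — an autapomorphy, so it tells us nothing about relationships among taxa.
Most parsimonious ingroup topology: (((Taxon P,(Taxon E,(Taxon W,Taxon N))),Taxon H),Taxon M).
Taxon N and Taxon W share a more recent common ancestor with each other than either does with Taxon E, so Taxon E is the least closely related of the three.

Taxon E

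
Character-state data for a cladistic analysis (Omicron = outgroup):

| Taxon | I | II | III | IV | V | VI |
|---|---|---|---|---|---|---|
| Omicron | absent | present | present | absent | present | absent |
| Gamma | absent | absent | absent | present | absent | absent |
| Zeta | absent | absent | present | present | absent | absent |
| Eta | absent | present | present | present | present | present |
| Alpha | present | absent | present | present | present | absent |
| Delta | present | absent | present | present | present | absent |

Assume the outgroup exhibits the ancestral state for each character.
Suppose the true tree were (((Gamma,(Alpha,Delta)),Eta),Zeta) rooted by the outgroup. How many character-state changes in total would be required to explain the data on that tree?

Map each character onto (((Gamma,(Alpha,Delta)),Eta),Zeta) (rooted by Omicron) and count the minimum state changes it requires (Fitch parsimony):
I: 1; II: 2; III: 1; IV: 1; V: 2; VI: 1.
Total tree length = 8.

8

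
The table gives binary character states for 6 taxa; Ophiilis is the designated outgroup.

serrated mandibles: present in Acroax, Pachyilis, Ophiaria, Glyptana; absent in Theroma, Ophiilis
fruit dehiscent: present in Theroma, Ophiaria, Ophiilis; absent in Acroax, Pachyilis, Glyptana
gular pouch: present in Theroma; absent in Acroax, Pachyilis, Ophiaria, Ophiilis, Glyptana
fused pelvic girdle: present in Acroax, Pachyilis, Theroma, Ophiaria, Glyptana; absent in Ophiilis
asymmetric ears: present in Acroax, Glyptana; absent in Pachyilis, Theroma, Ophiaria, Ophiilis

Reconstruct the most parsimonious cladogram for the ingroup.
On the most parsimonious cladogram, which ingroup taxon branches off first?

Theroma

Character polarity is set by the outgroup: the derived state is whichever differs from the outgroup's state, so for fruit dehiscent the derived state is 'absent', and for the remaining characters it is 'present'.
serrated mandibles (derived state 'present') is shared by Acroax, Glyptana, Ophiaria, and Pachyilis — a synapomorphy uniting that clade.
fruit dehiscent: derived state 'absent' in Acroax, Glyptana, and Pachyilis only — synapomorphy for {Acroax, Glyptana, Pachyilis}.
gular pouch (derived state 'present') is unique to Theroma (autapomorphy; uninformative for grouping).
All ingroup taxa share the derived state 'present' for fused pelvic girdle; it defines the ingroup but does not resolve relationships within it.
Only Acroax and Glyptana show the derived state 'present' for asymmetric ears, supporting them as a clade.
Most parsimonious ingroup topology: ((((Acroax,Glyptana),Pachyilis),Ophiaria),Theroma).
Theroma is sister to the clade containing all other ingroup taxa, so it is the earliest-diverging (most basal) ingroup lineage.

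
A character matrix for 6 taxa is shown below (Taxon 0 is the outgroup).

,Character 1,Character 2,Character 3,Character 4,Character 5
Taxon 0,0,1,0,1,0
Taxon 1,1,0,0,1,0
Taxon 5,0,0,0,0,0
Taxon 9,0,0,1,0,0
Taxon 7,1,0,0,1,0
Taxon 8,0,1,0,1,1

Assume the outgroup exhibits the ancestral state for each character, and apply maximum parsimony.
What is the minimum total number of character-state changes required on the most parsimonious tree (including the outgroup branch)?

5

Character polarity is set by the outgroup: the derived state is whichever differs from the outgroup's state, so for Character 2, Character 4 the derived state is '0', and for the remaining characters it is '1'.
Character 1: derived state '1' in Taxon 1 and Taxon 7 only — synapomorphy for {Taxon 1, Taxon 7}.
Character 2: derived state '0' in Taxon 1, Taxon 5, Taxon 7, and Taxon 9 only — synapomorphy for {Taxon 1, Taxon 5, Taxon 7, Taxon 9}.
Character 3 (derived state '1') is unique to Taxon 9 (autapomorphy; uninformative for grouping).
Only Taxon 5 and Taxon 9 show the derived state '0' for Character 4, supporting them as a clade.
Character 5: derived state '1' in Taxon 8 only — an autapomorphy, so it tells us nothing about relationships among taxa.
Most parsimonious ingroup topology: (((Taxon 1,Taxon 7),(Taxon 5,Taxon 9)),Taxon 8).
Changes per character on this tree: Character 1: 1; Character 2: 1; Character 3: 1; Character 4: 1; Character 5: 1.
Total = 5.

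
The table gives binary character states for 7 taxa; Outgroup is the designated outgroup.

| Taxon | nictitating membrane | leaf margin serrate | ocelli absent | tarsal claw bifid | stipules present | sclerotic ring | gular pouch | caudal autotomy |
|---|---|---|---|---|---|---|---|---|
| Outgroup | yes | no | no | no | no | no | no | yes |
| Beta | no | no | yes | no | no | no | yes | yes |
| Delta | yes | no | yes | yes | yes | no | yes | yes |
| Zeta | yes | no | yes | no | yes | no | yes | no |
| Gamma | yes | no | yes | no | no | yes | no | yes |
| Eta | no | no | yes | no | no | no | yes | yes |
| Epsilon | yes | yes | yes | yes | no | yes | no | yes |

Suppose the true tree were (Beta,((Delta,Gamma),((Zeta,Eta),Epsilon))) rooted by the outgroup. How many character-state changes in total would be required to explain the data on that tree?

Map each character onto (Beta,((Delta,Gamma),((Zeta,Eta),Epsilon))) (rooted by Outgroup) and count the minimum state changes it requires (Fitch parsimony):
nictitating membrane: 2; leaf margin serrate: 1; ocelli absent: 1; tarsal claw bifid: 2; stipules present: 2; sclerotic ring: 2; gular pouch: 3; caudal autotomy: 1.
Total tree length = 14.

14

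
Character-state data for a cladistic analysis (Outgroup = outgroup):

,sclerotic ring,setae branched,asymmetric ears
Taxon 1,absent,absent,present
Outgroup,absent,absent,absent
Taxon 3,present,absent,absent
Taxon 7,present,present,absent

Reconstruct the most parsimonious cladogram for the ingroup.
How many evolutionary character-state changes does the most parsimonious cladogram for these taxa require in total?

The outgroup has state 'absent' for every character, so 'present' is the derived state throughout.
sclerotic ring (derived state 'present') is shared by Taxon 3 and Taxon 7 — a synapomorphy uniting that clade.
setae branched: derived state 'present' in Taxon 7 only — an autapomorphy, so it tells us nothing about relationships among taxa.
asymmetric ears (derived state 'present') is unique to Taxon 1 (autapomorphy; uninformative for grouping).
Most parsimonious ingroup topology: (Taxon 1,(Taxon 7,Taxon 3)).
Changes per character on this tree: sclerotic ring: 1; setae branched: 1; asymmetric ears: 1.
Total = 3.

3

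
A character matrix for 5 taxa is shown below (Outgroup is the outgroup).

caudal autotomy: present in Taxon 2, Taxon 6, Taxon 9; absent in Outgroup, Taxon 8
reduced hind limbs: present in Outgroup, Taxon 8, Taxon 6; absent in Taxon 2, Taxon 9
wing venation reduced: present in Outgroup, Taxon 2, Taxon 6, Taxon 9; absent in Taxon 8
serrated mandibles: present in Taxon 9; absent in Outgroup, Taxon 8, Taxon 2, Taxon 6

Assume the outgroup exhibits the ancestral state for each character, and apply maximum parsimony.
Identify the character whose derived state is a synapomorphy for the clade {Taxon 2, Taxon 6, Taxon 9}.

caudal autotomy

Character polarity is set by the outgroup: the derived state is whichever differs from the outgroup's state, so for reduced hind limbs, wing venation reduced the derived state is 'absent', and for the remaining characters it is 'present'.
caudal autotomy: derived state 'present' in Taxon 2, Taxon 6, and Taxon 9 only — synapomorphy for {Taxon 2, Taxon 6, Taxon 9}.
Only Taxon 2 and Taxon 9 show the derived state 'absent' for reduced hind limbs, supporting them as a clade.
wing venation reduced: derived state 'absent' in Taxon 8 only — an autapomorphy, so it tells us nothing about relationships among taxa.
serrated mandibles: derived state 'present' in Taxon 9 only — an autapomorphy, so it tells us nothing about relationships among taxa.
Most parsimonious ingroup topology: (Taxon 8,((Taxon 2,Taxon 9),Taxon 6)).
The clade {Taxon 2, Taxon 6, Taxon 9} is supported by caudal autotomy: its derived state 'present' occurs in exactly those taxa and in no other taxon (including the outgroup).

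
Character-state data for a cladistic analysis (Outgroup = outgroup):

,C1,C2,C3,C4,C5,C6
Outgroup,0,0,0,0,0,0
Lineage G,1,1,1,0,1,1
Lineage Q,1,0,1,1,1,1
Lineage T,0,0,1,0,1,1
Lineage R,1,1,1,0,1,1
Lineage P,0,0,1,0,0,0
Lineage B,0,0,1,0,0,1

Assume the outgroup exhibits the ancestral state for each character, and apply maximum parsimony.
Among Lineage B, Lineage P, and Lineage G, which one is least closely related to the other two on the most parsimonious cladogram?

The outgroup has state '0' for every character, so '1' is the derived state throughout.
Only Lineage G, Lineage Q, and Lineage R show the derived state '1' for C1, supporting them as a clade.
Only Lineage G and Lineage R show the derived state '1' for C2, supporting them as a clade.
C3 (derived state '1') is shared by all ingroup taxa — unites the whole ingroup.
C4 (derived state '1') is unique to Lineage Q (autapomorphy; uninformative for grouping).
Only Lineage G, Lineage Q, Lineage R, and Lineage T show the derived state '1' for C5, supporting them as a clade.
C6 (derived state '1') is shared by Lineage B, Lineage G, Lineage Q, Lineage R, and Lineage T — a synapomorphy uniting that clade.
Most parsimonious ingroup topology: (((((Lineage G,Lineage R),Lineage Q),Lineage T),Lineage B),Lineage P).
Lineage G and Lineage B share a more recent common ancestor with each other than either does with Lineage P, so Lineage P is the least closely related of the three.

Lineage P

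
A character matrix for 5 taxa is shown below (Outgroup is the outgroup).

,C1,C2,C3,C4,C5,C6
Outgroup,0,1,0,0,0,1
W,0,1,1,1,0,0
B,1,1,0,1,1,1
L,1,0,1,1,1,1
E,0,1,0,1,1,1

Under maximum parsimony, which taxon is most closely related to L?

Character polarity is set by the outgroup: the derived state is whichever differs from the outgroup's state, so for C2, C6 the derived state is '0', and for the remaining characters it is '1'.
Only B and L show the derived state '1' for C1, supporting them as a clade.
C2 (derived state '0') is unique to L (autapomorphy; uninformative for grouping).
C3 groups L and W, which is incompatible with the clades supported by the remaining characters; treating it as convergent (homoplasy) costs fewer steps than any alternative tree.
C4 (derived state '1') is shared by all ingroup taxa — unites the whole ingroup.
C5: derived state '1' in B, E, and L only — synapomorphy for {B, E, L}.
C6: derived state '0' in W only — an autapomorphy, so it tells us nothing about relationships among taxa.
Most parsimonious ingroup topology: (W,((B,L),E)).
L and B form a cherry on this tree, so they are sister taxa.

B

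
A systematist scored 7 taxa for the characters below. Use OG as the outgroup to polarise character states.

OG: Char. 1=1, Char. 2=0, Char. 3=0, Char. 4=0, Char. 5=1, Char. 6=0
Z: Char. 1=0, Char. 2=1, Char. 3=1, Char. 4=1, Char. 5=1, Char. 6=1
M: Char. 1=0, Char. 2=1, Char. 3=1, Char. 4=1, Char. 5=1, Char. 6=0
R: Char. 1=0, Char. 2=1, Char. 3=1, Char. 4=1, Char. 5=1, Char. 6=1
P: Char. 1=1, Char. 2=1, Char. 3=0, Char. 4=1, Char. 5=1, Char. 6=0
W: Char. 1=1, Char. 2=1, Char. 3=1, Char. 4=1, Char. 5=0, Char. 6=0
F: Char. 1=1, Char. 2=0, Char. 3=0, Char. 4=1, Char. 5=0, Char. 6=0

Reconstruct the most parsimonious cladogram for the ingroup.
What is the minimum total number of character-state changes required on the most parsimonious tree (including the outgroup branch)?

Character polarity is set by the outgroup: the derived state is whichever differs from the outgroup's state, so for Char. 1, Char. 5 the derived state is '0', and for the remaining characters it is '1'.
Only M, R, and Z show the derived state '0' for Char. 1, supporting them as a clade.
Char. 2: derived state '1' in M, P, R, W, and Z only — synapomorphy for {M, P, R, W, Z}.
Only M, R, W, and Z show the derived state '1' for Char. 3, supporting them as a clade.
Char. 4 (derived state '1') is shared by all ingroup taxa — unites the whole ingroup.
Char. 5 groups F and W, which is incompatible with the clades supported by the remaining characters; treating it as convergent (homoplasy) costs fewer steps than any alternative tree.
Char. 6: derived state '1' in R and Z only — synapomorphy for {R, Z}.
Most parsimonious ingroup topology: (((((Z,R),M),W),P),F).
Changes per character on this tree: Char. 1: 1; Char. 2: 1; Char. 3: 1; Char. 4: 1; Char. 5: 2; Char. 6: 1.
Total = 7.

7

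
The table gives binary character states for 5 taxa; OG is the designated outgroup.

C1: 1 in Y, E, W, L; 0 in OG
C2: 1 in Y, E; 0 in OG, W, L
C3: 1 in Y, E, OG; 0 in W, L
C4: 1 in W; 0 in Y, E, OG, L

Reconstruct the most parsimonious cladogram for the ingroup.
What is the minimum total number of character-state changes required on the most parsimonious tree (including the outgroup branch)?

4

Character polarity is set by the outgroup: the derived state is whichever differs from the outgroup's state, so for C3 the derived state is '0', and for the remaining characters it is '1'.
C1 (derived state '1') is shared by all ingroup taxa — unites the whole ingroup.
C2: derived state '1' in E and Y only — synapomorphy for {E, Y}.
Only L and W show the derived state '0' for C3, supporting them as a clade.
C4: derived state '1' in W only — an autapomorphy, so it tells us nothing about relationships among taxa.
Most parsimonious ingroup topology: ((L,W),(Y,E)).
Changes per character on this tree: C1: 1; C2: 1; C3: 1; C4: 1.
Total = 4.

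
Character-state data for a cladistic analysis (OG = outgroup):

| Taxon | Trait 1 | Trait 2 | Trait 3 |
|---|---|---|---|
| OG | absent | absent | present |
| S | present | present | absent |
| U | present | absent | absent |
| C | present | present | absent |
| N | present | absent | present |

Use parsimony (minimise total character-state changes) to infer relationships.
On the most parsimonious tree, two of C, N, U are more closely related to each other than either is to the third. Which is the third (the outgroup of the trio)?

N

Character polarity is set by the outgroup: the derived state is whichever differs from the outgroup's state, so for Trait 3 the derived state is 'absent', and for the remaining characters it is 'present'.
All ingroup taxa share the derived state 'present' for Trait 1; it defines the ingroup but does not resolve relationships within it.
Trait 2 (derived state 'present') is shared by C and S — a synapomorphy uniting that clade.
Trait 3 (derived state 'absent') is shared by C, S, and U — a synapomorphy uniting that clade.
Most parsimonious ingroup topology: (((S,C),U),N).
U and C share a more recent common ancestor with each other than either does with N, so N is the least closely related of the three.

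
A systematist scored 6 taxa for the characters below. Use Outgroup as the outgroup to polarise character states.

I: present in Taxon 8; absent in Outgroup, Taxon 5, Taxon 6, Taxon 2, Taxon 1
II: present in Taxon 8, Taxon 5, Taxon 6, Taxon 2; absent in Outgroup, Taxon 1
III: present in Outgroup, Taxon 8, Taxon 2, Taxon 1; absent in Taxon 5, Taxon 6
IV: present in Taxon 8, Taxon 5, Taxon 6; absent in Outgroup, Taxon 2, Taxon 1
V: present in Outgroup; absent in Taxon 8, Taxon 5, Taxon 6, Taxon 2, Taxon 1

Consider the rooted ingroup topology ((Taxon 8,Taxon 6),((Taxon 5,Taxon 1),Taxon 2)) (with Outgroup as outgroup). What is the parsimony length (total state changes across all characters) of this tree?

Map each character onto ((Taxon 8,Taxon 6),((Taxon 5,Taxon 1),Taxon 2)) (rooted by Outgroup) and count the minimum state changes it requires (Fitch parsimony):
I: 1; II: 2; III: 2; IV: 2; V: 1.
Total tree length = 8.

8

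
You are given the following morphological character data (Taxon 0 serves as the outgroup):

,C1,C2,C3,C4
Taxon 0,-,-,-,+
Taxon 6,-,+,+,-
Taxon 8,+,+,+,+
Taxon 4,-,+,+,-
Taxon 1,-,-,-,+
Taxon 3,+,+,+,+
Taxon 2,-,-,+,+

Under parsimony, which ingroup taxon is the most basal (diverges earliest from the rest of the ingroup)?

Taxon 1

Character polarity is set by the outgroup: the derived state is whichever differs from the outgroup's state, so for C4 the derived state is '-', and for the remaining characters it is '+'.
C1: derived state '+' in Taxon 3 and Taxon 8 only — synapomorphy for {Taxon 3, Taxon 8}.
C2 (derived state '+') is shared by Taxon 3, Taxon 4, Taxon 6, and Taxon 8 — a synapomorphy uniting that clade.
Only Taxon 2, Taxon 3, Taxon 4, Taxon 6, and Taxon 8 show the derived state '+' for C3, supporting them as a clade.
Only Taxon 4 and Taxon 6 show the derived state '-' for C4, supporting them as a clade.
Most parsimonious ingroup topology: ((((Taxon 6,Taxon 4),(Taxon 8,Taxon 3)),Taxon 2),Taxon 1).
Taxon 1 is sister to the clade containing all other ingroup taxa, so it is the earliest-diverging (most basal) ingroup lineage.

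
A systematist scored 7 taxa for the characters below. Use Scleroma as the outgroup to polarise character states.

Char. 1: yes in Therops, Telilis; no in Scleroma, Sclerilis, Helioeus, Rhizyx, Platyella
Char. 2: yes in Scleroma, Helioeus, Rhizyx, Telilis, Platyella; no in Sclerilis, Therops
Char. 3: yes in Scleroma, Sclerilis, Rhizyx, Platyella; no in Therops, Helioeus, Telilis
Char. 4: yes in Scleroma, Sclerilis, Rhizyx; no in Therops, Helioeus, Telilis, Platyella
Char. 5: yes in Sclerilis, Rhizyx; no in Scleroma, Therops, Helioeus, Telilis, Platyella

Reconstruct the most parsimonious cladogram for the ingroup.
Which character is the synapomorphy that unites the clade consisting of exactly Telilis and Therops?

Character polarity is set by the outgroup: the derived state is whichever differs from the outgroup's state, so for Char. 2, Char. 3, Char. 4 the derived state is 'no', and for the remaining characters it is 'yes'.
Char. 1: derived state 'yes' in Telilis and Therops only — synapomorphy for {Telilis, Therops}.
Char. 2 (state 'no') occurs in Sclerilis and Therops but conflicts with the nesting implied by the other characters — most parsimoniously interpreted as homoplasy.
Char. 3 (derived state 'no') is shared by Helioeus, Telilis, and Therops — a synapomorphy uniting that clade.
Char. 4 (derived state 'no') is shared by Helioeus, Platyella, Telilis, and Therops — a synapomorphy uniting that clade.
Char. 5 (derived state 'yes') is shared by Rhizyx and Sclerilis — a synapomorphy uniting that clade.
Most parsimonious ingroup topology: ((Sclerilis,Rhizyx),(((Therops,Telilis),Helioeus),Platyella)).
The clade {Telilis, Therops} is supported by Char. 1: its derived state 'yes' occurs in exactly those taxa and in no other taxon (including the outgroup).

Char. 1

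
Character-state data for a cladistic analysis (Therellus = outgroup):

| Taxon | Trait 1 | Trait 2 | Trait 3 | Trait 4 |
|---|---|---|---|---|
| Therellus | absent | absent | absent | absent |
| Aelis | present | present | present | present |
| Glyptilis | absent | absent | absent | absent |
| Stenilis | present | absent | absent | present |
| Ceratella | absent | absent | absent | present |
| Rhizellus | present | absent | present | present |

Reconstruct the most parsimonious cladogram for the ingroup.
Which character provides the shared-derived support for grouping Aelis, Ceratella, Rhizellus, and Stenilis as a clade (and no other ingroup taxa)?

The outgroup has state 'absent' for every character, so 'present' is the derived state throughout.
Trait 1: derived state 'present' in Aelis, Rhizellus, and Stenilis only — synapomorphy for {Aelis, Rhizellus, Stenilis}.
Trait 2 (derived state 'present') is unique to Aelis (autapomorphy; uninformative for grouping).
Trait 3 (derived state 'present') is shared by Aelis and Rhizellus — a synapomorphy uniting that clade.
Only Aelis, Ceratella, Rhizellus, and Stenilis show the derived state 'present' for Trait 4, supporting them as a clade.
Most parsimonious ingroup topology: ((((Aelis,Rhizellus),Stenilis),Ceratella),Glyptilis).
The clade {Aelis, Ceratella, Rhizellus, Stenilis} is supported by Trait 4: its derived state 'present' occurs in exactly those taxa and in no other taxon (including the outgroup).

Trait 4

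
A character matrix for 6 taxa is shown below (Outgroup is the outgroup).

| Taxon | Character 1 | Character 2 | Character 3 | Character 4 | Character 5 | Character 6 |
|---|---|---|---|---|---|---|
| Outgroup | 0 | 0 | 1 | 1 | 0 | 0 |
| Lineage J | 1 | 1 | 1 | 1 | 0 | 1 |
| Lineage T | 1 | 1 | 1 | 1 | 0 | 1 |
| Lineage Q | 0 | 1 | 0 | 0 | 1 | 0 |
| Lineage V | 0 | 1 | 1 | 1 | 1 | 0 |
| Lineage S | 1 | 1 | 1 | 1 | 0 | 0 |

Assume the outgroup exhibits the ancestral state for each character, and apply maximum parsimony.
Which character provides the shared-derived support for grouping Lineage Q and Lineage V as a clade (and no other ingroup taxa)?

Character 5

Character polarity is set by the outgroup: the derived state is whichever differs from the outgroup's state, so for Character 3, Character 4 the derived state is '0', and for the remaining characters it is '1'.
Only Lineage J, Lineage S, and Lineage T show the derived state '1' for Character 1, supporting them as a clade.
Character 2 (derived state '1') is shared by all ingroup taxa — unites the whole ingroup.
Character 3: derived state '0' in Lineage Q only — an autapomorphy, so it tells us nothing about relationships among taxa.
Character 4 (derived state '0') is unique to Lineage Q (autapomorphy; uninformative for grouping).
Character 5 (derived state '1') is shared by Lineage Q and Lineage V — a synapomorphy uniting that clade.
Only Lineage J and Lineage T show the derived state '1' for Character 6, supporting them as a clade.
Most parsimonious ingroup topology: (((Lineage J,Lineage T),Lineage S),(Lineage Q,Lineage V)).
The clade {Lineage Q, Lineage V} is supported by Character 5: its derived state '1' occurs in exactly those taxa and in no other taxon (including the outgroup).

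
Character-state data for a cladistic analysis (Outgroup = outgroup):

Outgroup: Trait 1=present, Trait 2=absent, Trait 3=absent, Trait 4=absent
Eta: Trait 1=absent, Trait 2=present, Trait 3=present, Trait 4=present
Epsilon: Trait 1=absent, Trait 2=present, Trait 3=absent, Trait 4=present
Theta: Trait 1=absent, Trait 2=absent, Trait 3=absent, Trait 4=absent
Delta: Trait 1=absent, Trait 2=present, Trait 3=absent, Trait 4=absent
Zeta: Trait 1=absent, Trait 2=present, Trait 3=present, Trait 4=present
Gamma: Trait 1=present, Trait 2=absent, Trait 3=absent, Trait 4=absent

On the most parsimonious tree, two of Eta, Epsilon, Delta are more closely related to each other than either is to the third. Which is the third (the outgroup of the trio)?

Delta

Character polarity is set by the outgroup: the derived state is whichever differs from the outgroup's state, so for Trait 1 the derived state is 'absent', and for the remaining characters it is 'present'.
Trait 1: derived state 'absent' in Delta, Epsilon, Eta, Theta, and Zeta only — synapomorphy for {Delta, Epsilon, Eta, Theta, Zeta}.
Trait 2: derived state 'present' in Delta, Epsilon, Eta, and Zeta only — synapomorphy for {Delta, Epsilon, Eta, Zeta}.
Trait 3: derived state 'present' in Eta and Zeta only — synapomorphy for {Eta, Zeta}.
Trait 4 (derived state 'present') is shared by Epsilon, Eta, and Zeta — a synapomorphy uniting that clade.
Most parsimonious ingroup topology: (((((Eta,Zeta),Epsilon),Delta),Theta),Gamma).
Eta and Epsilon share a more recent common ancestor with each other than either does with Delta, so Delta is the least closely related of the three.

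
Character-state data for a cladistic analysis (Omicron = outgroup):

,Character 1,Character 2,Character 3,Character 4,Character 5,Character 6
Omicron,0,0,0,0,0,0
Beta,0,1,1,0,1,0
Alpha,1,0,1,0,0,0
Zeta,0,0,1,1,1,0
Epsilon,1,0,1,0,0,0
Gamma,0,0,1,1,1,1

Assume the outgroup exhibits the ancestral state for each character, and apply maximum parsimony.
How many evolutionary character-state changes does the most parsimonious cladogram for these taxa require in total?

The outgroup has state '0' for every character, so '1' is the derived state throughout.
Character 1: derived state '1' in Alpha and Epsilon only — synapomorphy for {Alpha, Epsilon}.
Character 2 (derived state '1') is unique to Beta (autapomorphy; uninformative for grouping).
All ingroup taxa share the derived state '1' for Character 3; it defines the ingroup but does not resolve relationships within it.
Character 4 (derived state '1') is shared by Gamma and Zeta — a synapomorphy uniting that clade.
Character 5: derived state '1' in Beta, Gamma, and Zeta only — synapomorphy for {Beta, Gamma, Zeta}.
Character 6 (derived state '1') is unique to Gamma (autapomorphy; uninformative for grouping).
Most parsimonious ingroup topology: ((Beta,(Zeta,Gamma)),(Alpha,Epsilon)).
Changes per character on this tree: Character 1: 1; Character 2: 1; Character 3: 1; Character 4: 1; Character 5: 1; Character 6: 1.
Total = 6.

6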